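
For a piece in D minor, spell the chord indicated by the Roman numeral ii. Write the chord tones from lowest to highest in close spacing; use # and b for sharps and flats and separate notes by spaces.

E G B

Scale degree 2 in D minor is E; here the chord built on it is altered to a minor triad. ii is the minor supertonic, borrowed from the parallel major (the Dorian ii).
So the chord is E-G-B.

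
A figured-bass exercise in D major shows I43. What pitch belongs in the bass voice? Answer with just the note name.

A

I in D major has root D; the chord is D-F#-A-C#.
The figure 43 means second inversion — the fifth is in the bass.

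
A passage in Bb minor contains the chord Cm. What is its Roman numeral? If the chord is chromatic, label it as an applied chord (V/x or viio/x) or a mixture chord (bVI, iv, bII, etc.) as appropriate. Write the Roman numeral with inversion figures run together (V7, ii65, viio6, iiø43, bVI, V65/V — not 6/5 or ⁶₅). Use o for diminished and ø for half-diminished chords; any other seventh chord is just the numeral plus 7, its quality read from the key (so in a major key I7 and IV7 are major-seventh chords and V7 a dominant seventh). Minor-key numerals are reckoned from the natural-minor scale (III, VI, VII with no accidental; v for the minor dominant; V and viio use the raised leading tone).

ii

Stacked in thirds the chord is C-Eb-G: a minor triad on C.
C is the second degree of Bb minor. This is the minor supertonic, borrowed from the parallel major (the Dorian ii).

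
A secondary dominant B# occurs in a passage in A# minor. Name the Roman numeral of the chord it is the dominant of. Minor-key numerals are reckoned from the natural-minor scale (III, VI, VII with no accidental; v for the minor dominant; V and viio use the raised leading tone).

The chord is a major triad on B#.
A dominant resolves down a perfect fifth: B# → E#. In A# minor, E# is scale degree 5, i.e. V.

V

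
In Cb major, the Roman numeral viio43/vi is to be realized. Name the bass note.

The applied chord viio43/vi is rooted on G: G-Bb-Db-Fb.
The figure 43 means second inversion — the fifth is in the bass.

Db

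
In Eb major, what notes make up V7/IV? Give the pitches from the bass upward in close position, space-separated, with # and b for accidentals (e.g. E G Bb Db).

Eb G Bb Db

V7/IV is a secondary dominant — the dominant seventh of IV. IV in Eb major is Ab, so the applied chord's root is Eb, a perfect fifth above.
Building a dominant seventh chord on Eb gives Eb-G-Bb-Db.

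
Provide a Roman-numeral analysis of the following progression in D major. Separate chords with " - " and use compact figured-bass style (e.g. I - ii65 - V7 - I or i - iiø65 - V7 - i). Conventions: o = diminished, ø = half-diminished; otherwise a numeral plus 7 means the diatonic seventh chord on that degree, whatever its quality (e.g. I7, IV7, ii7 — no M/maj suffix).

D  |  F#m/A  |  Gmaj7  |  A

D: root D is the tonic; major triad there is I.
F#m/A: root F# is the mediant; minor triad there is iii6.
Gmaj7: major seventh chord on G = scale degree 4 → IV7.
A: root A is the dominant; major triad there is V.

I - iii6 - IV7 - V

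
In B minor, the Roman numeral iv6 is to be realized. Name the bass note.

G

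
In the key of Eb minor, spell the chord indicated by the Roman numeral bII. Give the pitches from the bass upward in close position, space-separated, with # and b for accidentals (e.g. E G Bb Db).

Scale degree 2 in Eb minor is F; lowering it a half step gives Fb. bII is the Neapolitan chord — a major triad on the lowered second degree.
So the chord is Fb-Ab-Cb.

Fb Ab Cb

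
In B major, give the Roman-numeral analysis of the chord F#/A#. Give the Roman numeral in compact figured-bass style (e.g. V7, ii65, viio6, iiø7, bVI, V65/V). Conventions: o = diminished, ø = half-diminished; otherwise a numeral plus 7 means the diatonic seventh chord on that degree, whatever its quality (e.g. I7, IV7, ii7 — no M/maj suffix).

Stacked in thirds the chord is F#-A#-C#: a major triad on F#.
F# is scale degree 5 in B major, and a major triad on that degree is written V.
With A# in the bass the chord is in first inversion, so the figured bass is 6.

V6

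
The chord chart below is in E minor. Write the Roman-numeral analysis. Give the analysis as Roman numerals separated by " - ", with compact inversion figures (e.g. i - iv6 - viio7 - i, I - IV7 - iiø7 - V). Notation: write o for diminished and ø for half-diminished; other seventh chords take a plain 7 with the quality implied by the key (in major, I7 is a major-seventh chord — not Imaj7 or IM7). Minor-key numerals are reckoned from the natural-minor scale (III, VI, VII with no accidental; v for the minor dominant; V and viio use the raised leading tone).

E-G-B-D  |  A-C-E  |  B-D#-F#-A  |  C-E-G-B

E-G-B-D: root E is the tonic; minor seventh chord there is i7.
A-C-E: minor triad on A = scale degree 4 → iv.
B-D#-F#-A: root B is the dominant; dominant seventh chord there is V7.
C-E-G-B has root C, degree 6 in E minor, so VI7.

i7 - iv - V7 - VI7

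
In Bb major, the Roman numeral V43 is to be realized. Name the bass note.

C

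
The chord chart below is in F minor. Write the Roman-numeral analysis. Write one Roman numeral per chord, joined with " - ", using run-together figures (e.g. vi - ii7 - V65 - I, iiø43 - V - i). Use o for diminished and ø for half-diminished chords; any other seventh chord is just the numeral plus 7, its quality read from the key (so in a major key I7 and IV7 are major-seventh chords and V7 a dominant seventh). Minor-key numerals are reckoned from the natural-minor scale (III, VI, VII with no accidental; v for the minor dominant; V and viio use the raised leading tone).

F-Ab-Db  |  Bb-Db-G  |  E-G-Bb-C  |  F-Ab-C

VI6 - iio6 - V65 - i

F-Ab-Db: root Db is the submediant; major triad there is VI6.
Bb-Db-G: root G is the supertonic; diminished triad there is iio6.
E-G-Bb-C has root C, degree 5 in F minor, so V65.
F-Ab-C: root F is the tonic; minor triad there is i.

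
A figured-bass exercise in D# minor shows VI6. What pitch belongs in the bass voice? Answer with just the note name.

D#

VI in D# minor has root B; the chord is B-D#-F#.
The figure 6 means first inversion — the third is in the bass.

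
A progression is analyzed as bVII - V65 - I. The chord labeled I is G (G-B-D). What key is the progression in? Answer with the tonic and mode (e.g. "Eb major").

G major

I is given as G-B-D — a major triad with root G.
If G is scale degree 1 and the mode makes that degree carry a major triad, the tonic is G and the mode is major.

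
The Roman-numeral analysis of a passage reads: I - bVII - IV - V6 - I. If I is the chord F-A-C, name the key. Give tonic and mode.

F major

The anchor chord is a major triad on F, labeled I.
If F is scale degree 1 and the mode makes that degree carry a major triad, the tonic is F and the mode is major.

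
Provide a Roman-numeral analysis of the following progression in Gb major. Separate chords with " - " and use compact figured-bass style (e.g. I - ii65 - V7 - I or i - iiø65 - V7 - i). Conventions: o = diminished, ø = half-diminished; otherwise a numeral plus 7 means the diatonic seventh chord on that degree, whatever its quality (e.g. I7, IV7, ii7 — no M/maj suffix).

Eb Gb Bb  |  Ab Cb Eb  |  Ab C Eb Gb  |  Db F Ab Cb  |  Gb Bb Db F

vi - ii - V7/V - V7 - I7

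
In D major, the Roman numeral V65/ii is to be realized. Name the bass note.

The applied chord V65/ii is rooted on B: B-D#-F#-A.
The figure 65 means first inversion — the third is in the bass.

D#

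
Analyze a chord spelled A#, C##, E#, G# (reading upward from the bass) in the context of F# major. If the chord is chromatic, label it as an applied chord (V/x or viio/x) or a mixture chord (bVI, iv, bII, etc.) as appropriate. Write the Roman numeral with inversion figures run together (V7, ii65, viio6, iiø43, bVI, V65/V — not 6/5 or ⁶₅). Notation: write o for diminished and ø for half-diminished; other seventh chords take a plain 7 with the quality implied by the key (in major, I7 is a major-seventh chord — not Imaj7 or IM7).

V7/vi

The pitches A#-C##-E#-G# form a dominant seventh chord rooted on A#.
A# is not a diatonic chord root with this quality in F# major, but it lies a perfect fifth above D# (vi), so the chord functions as an applied dominant of vi.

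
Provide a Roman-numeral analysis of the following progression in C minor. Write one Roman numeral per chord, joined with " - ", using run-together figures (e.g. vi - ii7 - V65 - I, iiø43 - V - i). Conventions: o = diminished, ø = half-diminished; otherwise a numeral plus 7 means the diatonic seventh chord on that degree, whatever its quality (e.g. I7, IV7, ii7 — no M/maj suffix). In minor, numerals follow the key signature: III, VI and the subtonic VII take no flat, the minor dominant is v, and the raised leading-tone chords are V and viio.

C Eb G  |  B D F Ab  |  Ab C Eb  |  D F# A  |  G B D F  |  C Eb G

i - viio7 - VI - V/V - V7 - i

C-Eb-G: root C is the tonic; minor triad there is i.
B-D-F-Ab: root B is the leading tone; fully diminished seventh chord there is viio7.
Ab-C-Eb: major triad on Ab = scale degree 6 → VI.
D-F#-A is the secondary dominant of V (major triad on D): V/V.
G-B-D-F: dominant seventh chord on G = scale degree 5 → V7.
C-Eb-G: root C is the tonic; minor triad there is i.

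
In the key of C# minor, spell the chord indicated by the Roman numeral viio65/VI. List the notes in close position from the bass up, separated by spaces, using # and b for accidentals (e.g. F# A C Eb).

B D F G#

viio65/VI is a secondary leading-tone chord. The target VI is A in C# minor; the applied chord is rooted a semitone below, on G#.
Building a fully diminished seventh chord on G# gives G#-B-D-F.
The figured bass 65 indicates first inversion, placing the third (B) in the bass: B-D-F-G#.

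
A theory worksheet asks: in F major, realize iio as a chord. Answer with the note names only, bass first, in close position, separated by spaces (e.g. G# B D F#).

iio is the diminished supertonic triad, borrowed from the parallel minor. In F major that root is G.
So the chord is G-Bb-Db, a diminished triad.

G Bb Db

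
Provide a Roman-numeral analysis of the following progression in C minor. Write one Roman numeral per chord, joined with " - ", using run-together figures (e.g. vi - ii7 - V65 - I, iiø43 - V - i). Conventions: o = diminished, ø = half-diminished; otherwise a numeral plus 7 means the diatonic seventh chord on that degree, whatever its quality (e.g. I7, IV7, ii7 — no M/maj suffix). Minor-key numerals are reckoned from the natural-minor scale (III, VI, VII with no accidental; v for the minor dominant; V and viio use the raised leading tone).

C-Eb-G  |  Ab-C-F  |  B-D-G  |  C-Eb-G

C-Eb-G: minor triad on C = scale degree 1 → i.
Ab-C-F: root F is the subdominant; minor triad there is iv6.
B-D-G: major triad on G = scale degree 5 → V6.
C-Eb-G: minor triad on C = scale degree 1 → i.

i - iv6 - V6 - i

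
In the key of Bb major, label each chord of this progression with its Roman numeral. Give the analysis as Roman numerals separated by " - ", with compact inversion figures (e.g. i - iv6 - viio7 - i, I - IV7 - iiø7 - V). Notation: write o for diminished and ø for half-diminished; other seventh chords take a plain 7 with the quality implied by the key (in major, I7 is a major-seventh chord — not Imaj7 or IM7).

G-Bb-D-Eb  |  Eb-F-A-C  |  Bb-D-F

IV65 - V42 - I

G-Bb-D-Eb has root Eb, degree 4 in Bb major, so IV65.
Eb-F-A-C has root F, degree 5 in Bb major, so V42.
Bb-D-F has root Bb, degree 1 in Bb major, so I.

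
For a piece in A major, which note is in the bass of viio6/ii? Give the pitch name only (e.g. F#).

The applied chord viio6/ii is rooted on A#: A#-C#-E.
The figure 6 means first inversion — the third is in the bass.

C#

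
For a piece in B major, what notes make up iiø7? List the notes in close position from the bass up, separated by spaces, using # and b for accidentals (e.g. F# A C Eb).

C# E G B

iiø7 is the half-diminished supertonic seventh, borrowed from the parallel minor. In B major that root is C#.
So the chord is C#-E-G-B.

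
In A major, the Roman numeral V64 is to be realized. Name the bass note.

B

V in A major has root E; the chord is E-G#-B.
The figure 64 means second inversion — the fifth is in the bass.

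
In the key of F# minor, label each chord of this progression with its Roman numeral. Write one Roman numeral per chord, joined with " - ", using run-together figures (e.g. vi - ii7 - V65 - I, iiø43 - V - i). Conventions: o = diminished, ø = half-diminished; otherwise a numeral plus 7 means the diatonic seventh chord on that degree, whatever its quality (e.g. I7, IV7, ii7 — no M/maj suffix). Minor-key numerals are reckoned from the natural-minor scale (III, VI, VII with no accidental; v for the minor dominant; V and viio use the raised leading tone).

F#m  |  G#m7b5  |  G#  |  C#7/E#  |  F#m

i - iiø7 - V/V - V65 - i

F#m has root F#, degree 1 in F# minor, so i.
G#m7b5 has root G#, degree 2 in F# minor, so iiø7.
G#: a major triad on G#, the applied dominant of V → V/V.
C#7/E#: root C# is the dominant; dominant seventh chord there is V65.
F#m has root F#, degree 1 in F# minor, so i.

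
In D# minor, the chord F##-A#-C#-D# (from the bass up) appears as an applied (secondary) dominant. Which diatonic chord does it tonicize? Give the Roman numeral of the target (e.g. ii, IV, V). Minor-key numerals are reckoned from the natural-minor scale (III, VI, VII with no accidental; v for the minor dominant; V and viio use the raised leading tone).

The chord is a dominant seventh chord on D#.
A dominant resolves down a perfect fifth: D# → G#. In D# minor, G# is scale degree 4, i.e. iv.

iv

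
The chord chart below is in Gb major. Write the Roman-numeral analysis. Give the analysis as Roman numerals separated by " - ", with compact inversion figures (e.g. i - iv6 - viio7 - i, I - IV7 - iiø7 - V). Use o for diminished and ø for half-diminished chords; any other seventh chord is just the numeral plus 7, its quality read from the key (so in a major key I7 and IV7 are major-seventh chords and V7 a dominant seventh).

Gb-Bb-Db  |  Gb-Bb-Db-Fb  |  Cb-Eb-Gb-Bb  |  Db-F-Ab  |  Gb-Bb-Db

I - V7/IV - IV7 - V - I

Gb-Bb-Db has root Gb, degree 1 in Gb major, so I.
Gb-Bb-Db-Fb is the secondary dominant of IV (dominant seventh chord on Gb): V7/IV.
Cb-Eb-Gb-Bb: root Cb is the subdominant; major seventh chord there is IV7.
Db-F-Ab: major triad on Db = scale degree 5 → V.
Gb-Bb-Db: root Gb is the tonic; major triad there is I.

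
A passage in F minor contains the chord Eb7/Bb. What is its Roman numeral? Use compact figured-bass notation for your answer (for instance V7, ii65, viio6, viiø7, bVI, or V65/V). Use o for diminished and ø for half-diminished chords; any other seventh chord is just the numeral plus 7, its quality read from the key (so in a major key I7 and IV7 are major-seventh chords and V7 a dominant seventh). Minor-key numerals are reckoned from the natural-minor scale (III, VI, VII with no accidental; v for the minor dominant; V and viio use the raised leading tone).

VII43

The pitches Eb-G-Bb-Db form a dominant seventh chord rooted on Eb.
In F minor, Eb is the subtonic; the diatonic dominant seventh chord there is VII7.
With Bb in the bass the chord is in second inversion, so the figured bass is 43.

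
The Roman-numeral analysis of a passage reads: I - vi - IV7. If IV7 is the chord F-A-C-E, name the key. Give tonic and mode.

C major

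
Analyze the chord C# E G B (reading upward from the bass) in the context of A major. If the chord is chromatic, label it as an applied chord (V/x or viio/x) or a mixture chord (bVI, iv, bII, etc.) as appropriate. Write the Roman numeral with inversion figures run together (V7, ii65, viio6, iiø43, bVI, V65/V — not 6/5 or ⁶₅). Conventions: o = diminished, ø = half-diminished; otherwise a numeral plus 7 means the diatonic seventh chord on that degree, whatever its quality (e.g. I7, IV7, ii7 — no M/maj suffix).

viiø7/IV

The pitches C#-E-G-B form a half-diminished seventh chord rooted on C#.
C# sits a half step below D (IV in A major); a diminished chord there is the applied leading-tone chord of IV.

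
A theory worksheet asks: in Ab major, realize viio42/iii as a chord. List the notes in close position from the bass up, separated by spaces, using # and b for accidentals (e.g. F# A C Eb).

Ab B D F

viio42/iii is a secondary leading-tone chord. The target iii is C in Ab major; the applied chord is rooted a semitone below, on B.
Building a fully diminished seventh chord on B gives B-D-F-Ab.
The figured bass 42 indicates third inversion, placing the seventh (Ab) in the bass: Ab-B-D-F.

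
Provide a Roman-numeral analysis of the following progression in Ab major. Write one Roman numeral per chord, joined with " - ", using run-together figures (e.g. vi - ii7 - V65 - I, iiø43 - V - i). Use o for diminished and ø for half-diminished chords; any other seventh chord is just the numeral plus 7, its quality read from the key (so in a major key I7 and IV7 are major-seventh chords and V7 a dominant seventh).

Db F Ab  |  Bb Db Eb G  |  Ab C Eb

Db-F-Ab: major triad on Db = scale degree 4 → IV.
Bb-Db-Eb-G: dominant seventh chord on Eb = scale degree 5 → V43.
Ab-C-Eb: root Ab is the tonic; major triad there is I.

IV - V43 - I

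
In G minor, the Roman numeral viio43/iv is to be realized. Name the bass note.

F

The applied chord viio43/iv is rooted on B: B-D-F-Ab.
The figure 43 means second inversion — the fifth is in the bass.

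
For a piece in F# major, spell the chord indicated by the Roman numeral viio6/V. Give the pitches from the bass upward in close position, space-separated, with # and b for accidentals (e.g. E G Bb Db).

The slash marks an applied leading-tone chord: viio of V. In F# major, V is C#, so the leading tone to it is B#, a half step below.
Building a diminished triad on B# gives B#-D#-F#.
With the 6 figure the chord is in first inversion; from the bass D# upward in close position it reads D#-F#-B#.

D# F# B#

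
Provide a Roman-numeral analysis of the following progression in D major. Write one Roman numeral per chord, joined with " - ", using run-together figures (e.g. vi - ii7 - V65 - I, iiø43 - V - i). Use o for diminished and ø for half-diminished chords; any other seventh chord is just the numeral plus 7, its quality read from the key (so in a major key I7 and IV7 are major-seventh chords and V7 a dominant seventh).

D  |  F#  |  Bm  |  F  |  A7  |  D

I - V/vi - vi - bIII - V7 - I

D: major triad on D = scale degree 1 → I.
F# is the secondary dominant of vi (major triad on F#): V/vi.
Bm: minor triad on B = scale degree 6 → vi.
F is non-diatonic — bIII, a mixture chord from D minor.
A7 has root A, degree 5 in D major, so V7.
D has root D, degree 1 in D major, so I.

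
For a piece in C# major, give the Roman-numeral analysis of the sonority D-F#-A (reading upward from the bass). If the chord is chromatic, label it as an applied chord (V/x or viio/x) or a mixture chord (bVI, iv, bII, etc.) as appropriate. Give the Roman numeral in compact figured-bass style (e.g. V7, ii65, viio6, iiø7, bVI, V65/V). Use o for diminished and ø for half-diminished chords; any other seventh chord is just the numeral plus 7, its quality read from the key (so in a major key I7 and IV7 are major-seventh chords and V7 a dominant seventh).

The pitches D-F#-A form a major triad rooted on D.
D is the lowered second degree of C# major (diatonic 2 would be D#). This is the Neapolitan chord — a major triad on the lowered second degree.

bII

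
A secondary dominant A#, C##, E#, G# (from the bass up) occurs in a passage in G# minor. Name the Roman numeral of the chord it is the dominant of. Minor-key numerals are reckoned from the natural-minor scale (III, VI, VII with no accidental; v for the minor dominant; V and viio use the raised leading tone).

The chord is a dominant seventh chord on A#.
A dominant resolves down a perfect fifth: A# → D#. In G# minor, D# is scale degree 5, i.e. V.

V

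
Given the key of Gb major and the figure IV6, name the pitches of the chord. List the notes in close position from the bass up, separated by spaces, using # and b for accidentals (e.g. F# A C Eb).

Eb Gb Cb

The numeral's case and figure indicate a major triad. In Gb major its root, the subdominant, is Cb.
That chord is spelled Cb-Eb-Gb.
The figured bass 6 indicates first inversion, placing the third (Eb) in the bass: Eb-Gb-Cb.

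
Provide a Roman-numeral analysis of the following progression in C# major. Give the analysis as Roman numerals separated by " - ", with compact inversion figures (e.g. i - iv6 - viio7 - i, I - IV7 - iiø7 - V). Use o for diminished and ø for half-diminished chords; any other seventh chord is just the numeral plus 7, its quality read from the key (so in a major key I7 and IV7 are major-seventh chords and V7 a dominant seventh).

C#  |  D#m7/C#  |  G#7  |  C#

I - ii42 - V7 - I

C#: major triad on C# = scale degree 1 → I.
D#m7/C# has root D#, degree 2 in C# major, so ii42.
G#7 has root G#, degree 5 in C# major, so V7.
C#: root C# is the tonic; major triad there is I.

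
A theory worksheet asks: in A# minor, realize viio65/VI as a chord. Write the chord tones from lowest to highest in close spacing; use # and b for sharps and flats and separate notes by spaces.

viio65/VI is a secondary leading-tone chord. The target VI is F# in A# minor; the applied chord is rooted a semitone below, on E#.
Building a fully diminished seventh chord on E# gives E#-G#-B-D.
The figured bass 65 indicates first inversion, placing the third (G#) in the bass: G#-B-D-E#.

G# B D E#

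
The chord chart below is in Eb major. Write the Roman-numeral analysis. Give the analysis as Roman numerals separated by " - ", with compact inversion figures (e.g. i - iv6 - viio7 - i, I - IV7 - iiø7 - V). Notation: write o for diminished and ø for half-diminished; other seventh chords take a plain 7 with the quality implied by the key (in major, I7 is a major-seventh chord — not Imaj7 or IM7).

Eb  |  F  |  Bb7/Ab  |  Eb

I - V/V - V42 - I

Eb: root Eb is the tonic; major triad there is I.
F: a major triad on F, the applied dominant of V → V/V.
Bb7/Ab: dominant seventh chord on Bb = scale degree 5 → V42.
Eb: major triad on Eb = scale degree 1 → I.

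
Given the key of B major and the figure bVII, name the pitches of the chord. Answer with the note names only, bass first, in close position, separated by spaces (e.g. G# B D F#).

bVII is a major triad on the lowered seventh degree (the subtonic), borrowed from the parallel minor. In B major that root is A.
So the chord is A-C#-E.

A C# E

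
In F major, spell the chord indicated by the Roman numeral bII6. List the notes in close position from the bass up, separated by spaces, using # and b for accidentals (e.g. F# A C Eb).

Bb Db Gb

Scale degree 2 in F major is G; lowering it a half step gives Gb. bII6 is the Neapolitan sixth — a major triad on the lowered second degree, here in its customary first inversion.
So the chord is Gb-Bb-Db, a major triad.
The figured bass 6 indicates first inversion, placing the third (Bb) in the bass: Bb-Db-Gb.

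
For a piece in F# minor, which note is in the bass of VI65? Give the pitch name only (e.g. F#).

F#

VI in F# minor has root D; the chord is D-F#-A-C#.
The figure 65 means first inversion — the third is in the bass.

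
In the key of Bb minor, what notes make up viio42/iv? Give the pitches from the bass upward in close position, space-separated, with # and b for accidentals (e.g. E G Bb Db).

Cb D F Ab

The slash marks an applied leading-tone chord: viio of iv. In Bb minor, iv is Eb, so the leading tone to it is D, a half step below.
Building a fully diminished seventh chord on D gives D-F-Ab-Cb.
With the 42 figure the chord is in third inversion; from the bass Cb upward in close position it reads Cb-D-F-Ab.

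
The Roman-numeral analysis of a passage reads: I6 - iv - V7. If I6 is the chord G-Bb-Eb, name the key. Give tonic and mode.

Eb major

I6 is given as G-Bb-Eb — a major triad with root Eb.
If Eb is scale degree 1 and the mode makes that degree carry a major triad, the tonic is Eb and the mode is major.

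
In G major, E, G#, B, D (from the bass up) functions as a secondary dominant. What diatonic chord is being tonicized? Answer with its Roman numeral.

ii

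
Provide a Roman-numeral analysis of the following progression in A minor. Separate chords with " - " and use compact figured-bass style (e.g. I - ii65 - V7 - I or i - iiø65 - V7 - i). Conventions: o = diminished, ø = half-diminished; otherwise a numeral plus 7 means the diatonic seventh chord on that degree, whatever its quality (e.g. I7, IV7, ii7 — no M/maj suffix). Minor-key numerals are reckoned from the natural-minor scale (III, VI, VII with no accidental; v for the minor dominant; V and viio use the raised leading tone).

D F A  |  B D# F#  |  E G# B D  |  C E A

iv - V/V - V7 - i6

D-F-A: root D is the subdominant; minor triad there is iv.
B-D#-F# is the secondary dominant of V (major triad on B): V/V.
E-G#-B-D: dominant seventh chord on E = scale degree 5 → V7.
C-E-A has root A, degree 1 in A minor, so i6.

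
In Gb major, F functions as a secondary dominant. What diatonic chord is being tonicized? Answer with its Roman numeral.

iii

The chord is a major triad on F.
A dominant resolves down a perfect fifth: F → Bb. In Gb major, Bb is scale degree 3, i.e. iii.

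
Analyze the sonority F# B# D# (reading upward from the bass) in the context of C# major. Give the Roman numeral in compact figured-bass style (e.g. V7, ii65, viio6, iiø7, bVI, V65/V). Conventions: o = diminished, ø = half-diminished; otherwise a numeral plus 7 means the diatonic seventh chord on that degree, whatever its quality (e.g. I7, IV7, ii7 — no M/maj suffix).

viio64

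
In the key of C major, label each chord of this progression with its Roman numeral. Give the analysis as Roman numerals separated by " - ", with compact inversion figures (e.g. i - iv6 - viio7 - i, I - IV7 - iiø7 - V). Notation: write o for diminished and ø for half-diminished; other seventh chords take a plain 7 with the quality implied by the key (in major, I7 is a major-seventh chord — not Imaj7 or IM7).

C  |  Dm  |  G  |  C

C: root C is the tonic; major triad there is I.
Dm has root D, degree 2 in C major, so ii.
G: root G is the dominant; major triad there is V.
C: root C is the tonic; major triad there is I.

I - ii - V - I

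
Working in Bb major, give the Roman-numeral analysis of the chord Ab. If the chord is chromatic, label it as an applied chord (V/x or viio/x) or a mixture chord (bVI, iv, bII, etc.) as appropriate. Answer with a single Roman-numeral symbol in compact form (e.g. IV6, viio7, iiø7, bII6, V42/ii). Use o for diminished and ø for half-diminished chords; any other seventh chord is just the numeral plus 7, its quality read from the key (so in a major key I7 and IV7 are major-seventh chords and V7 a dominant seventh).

bVII

The pitches Ab-C-Eb form a major triad rooted on Ab.
Ab is the lowered seventh degree of Bb major (diatonic 7 would be A). This is a major triad on the lowered seventh degree (the subtonic), borrowed from the parallel minor.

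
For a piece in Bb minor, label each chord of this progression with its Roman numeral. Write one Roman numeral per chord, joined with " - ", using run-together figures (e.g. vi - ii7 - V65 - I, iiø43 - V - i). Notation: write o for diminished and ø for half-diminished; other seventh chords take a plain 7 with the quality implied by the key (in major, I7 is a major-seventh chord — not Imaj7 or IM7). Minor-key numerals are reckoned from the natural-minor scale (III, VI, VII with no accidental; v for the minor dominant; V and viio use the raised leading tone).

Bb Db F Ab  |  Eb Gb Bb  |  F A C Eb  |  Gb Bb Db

Bb-Db-F-Ab: root Bb is the tonic; minor seventh chord there is i7.
Eb-Gb-Bb: root Eb is the subdominant; minor triad there is iv.
F-A-C-Eb: root F is the dominant; dominant seventh chord there is V7.
Gb-Bb-Db: root Gb is the submediant; major triad there is VI.

i7 - iv - V7 - VI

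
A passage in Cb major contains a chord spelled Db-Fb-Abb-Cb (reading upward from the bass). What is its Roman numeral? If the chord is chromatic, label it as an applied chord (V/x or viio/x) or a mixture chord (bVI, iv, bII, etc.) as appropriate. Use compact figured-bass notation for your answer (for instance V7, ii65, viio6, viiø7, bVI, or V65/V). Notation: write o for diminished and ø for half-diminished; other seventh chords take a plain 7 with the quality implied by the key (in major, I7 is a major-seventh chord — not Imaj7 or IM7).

The pitches Db-Fb-Abb-Cb form a half-diminished seventh chord rooted on Db.
Db is the second degree of Cb major. This is the half-diminished supertonic seventh, borrowed from the parallel minor.

iiø7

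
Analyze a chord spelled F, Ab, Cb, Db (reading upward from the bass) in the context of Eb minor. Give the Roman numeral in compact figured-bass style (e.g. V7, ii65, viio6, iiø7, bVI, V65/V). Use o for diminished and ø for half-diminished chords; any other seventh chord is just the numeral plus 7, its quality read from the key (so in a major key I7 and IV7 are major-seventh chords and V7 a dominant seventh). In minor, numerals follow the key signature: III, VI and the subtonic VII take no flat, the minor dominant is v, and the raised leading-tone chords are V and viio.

The pitches Db-F-Ab-Cb form a dominant seventh chord rooted on Db.
Db is scale degree 7 in Eb minor, and a dominant seventh chord on that degree is written VII7.
With F in the bass the chord is in first inversion, so the figured bass is 65.

VII65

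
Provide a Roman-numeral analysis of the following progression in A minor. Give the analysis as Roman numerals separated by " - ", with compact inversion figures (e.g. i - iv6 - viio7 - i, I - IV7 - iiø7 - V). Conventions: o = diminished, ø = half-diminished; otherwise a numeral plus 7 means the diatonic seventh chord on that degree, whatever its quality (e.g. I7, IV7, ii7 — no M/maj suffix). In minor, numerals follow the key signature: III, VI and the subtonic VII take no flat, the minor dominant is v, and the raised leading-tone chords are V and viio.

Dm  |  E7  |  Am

iv - V7 - i

Dm: minor triad on D = scale degree 4 → iv.
E7: dominant seventh chord on E = scale degree 5 → V7.
Am has root A, degree 1 in A minor, so i.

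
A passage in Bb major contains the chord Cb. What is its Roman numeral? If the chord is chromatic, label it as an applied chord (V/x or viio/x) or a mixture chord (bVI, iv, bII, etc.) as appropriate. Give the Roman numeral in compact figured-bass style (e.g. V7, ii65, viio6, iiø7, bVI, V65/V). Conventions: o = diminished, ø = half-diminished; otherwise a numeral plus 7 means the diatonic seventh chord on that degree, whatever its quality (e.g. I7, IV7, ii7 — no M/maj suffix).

Stacked in thirds the chord is Cb-Eb-Gb: a major triad on Cb.
Cb is the lowered second degree of Bb major (diatonic 2 would be C). This is the Neapolitan chord — a major triad on the lowered second degree.

bII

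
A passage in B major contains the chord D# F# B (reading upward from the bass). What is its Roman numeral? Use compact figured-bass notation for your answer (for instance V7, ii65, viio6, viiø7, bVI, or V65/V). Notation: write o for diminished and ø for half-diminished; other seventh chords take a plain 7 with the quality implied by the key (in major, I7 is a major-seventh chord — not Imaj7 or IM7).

The pitches B-D#-F# form a major triad rooted on B.
In B major, B is the tonic; the diatonic major triad there is I.
With D# in the bass the chord is in first inversion, so the figured bass is 6.

I6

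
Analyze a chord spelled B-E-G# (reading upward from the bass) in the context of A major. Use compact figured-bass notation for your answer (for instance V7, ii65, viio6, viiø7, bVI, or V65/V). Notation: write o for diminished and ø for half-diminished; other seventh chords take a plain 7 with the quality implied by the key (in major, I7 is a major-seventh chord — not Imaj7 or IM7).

V64

Stacked in thirds the chord is E-G#-B: a major triad on E.
In A major, E is the dominant; the diatonic major triad there is V.
With B in the bass the chord is in second inversion, so the figured bass is 64.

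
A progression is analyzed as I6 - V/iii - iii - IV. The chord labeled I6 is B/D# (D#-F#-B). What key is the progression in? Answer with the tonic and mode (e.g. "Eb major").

The anchor chord is a major triad on B, labeled I6.
If B is scale degree 1 and the mode makes that degree carry a major triad, the tonic is B and the mode is major.

B major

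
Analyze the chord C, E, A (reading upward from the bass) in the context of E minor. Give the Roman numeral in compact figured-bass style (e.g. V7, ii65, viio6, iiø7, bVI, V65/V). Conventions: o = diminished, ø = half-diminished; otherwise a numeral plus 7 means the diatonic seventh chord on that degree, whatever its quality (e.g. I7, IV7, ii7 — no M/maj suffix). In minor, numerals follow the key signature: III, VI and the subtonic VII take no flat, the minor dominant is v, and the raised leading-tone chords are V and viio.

Stacked in thirds the chord is A-C-E: a minor triad on A.
In E minor, A is the subdominant; the diatonic minor triad there is iv.
With C in the bass the chord is in first inversion, so the figured bass is 6.

iv6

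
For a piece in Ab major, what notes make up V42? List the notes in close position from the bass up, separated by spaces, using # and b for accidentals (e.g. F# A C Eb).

The numeral's case and figure indicate a dominant seventh chord. In Ab major its root, the dominant, is Eb.
That chord is spelled Eb-G-Bb-Db.
With the 42 figure the chord is in third inversion; from the bass Db upward in close position it reads Db-Eb-G-Bb.

Db Eb G Bb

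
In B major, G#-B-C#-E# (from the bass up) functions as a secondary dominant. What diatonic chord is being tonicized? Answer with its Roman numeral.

V

The chord is a dominant seventh chord on C#.
A dominant resolves down a perfect fifth: C# → F#. In B major, F# is scale degree 5, i.e. V.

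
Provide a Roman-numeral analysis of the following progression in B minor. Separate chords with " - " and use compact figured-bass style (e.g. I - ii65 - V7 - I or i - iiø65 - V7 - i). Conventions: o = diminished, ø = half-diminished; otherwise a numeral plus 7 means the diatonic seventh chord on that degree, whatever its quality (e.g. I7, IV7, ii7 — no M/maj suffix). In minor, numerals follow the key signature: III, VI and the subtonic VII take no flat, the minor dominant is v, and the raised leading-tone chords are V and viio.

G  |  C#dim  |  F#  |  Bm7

G: root G is the submediant; major triad there is VI.
C#dim: root C# is the supertonic; diminished triad there is iio.
F# has root F#, degree 5 in B minor, so V.
Bm7: root B is the tonic; minor seventh chord there is i7.

VI - iio - V - i7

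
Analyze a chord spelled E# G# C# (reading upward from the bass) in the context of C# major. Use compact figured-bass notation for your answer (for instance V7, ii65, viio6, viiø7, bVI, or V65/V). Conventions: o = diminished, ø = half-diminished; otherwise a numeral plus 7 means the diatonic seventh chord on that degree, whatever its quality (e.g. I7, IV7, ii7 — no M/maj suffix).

I6

Stacked in thirds the chord is C#-E#-G#: a major triad on C#.
C# is scale degree 1 in C# major, and a major triad on that degree is written I.
With E# in the bass the chord is in first inversion, so the figured bass is 6.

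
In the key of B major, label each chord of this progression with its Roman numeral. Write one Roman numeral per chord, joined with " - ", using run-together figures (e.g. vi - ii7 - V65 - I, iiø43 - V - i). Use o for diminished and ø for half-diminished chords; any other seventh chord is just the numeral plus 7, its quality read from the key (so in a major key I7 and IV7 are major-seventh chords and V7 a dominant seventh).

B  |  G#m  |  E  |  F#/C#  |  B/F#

B: major triad on B = scale degree 1 → I.
G#m: root G# is the submediant; minor triad there is vi.
E has root E, degree 4 in B major, so IV.
F#/C#: major triad on F# = scale degree 5 → V64.
B/F#: major triad on B = scale degree 1 → I64.

I - vi - IV - V64 - I64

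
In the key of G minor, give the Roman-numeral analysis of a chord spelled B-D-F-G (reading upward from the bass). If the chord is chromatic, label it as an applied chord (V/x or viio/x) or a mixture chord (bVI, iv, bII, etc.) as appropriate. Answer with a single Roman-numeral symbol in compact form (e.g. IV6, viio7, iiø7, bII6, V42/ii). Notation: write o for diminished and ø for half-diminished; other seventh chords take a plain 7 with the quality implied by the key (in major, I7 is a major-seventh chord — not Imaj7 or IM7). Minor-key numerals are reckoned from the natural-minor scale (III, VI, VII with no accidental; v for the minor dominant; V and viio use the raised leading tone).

Stacked in thirds the chord is G-B-D-F: a dominant seventh chord on G.
G is not a diatonic chord root with this quality in G minor, but it lies a perfect fifth above C (iv), so the chord functions as an applied dominant of iv.
With B in the bass the chord is in first inversion, so the figured bass is 65.

V65/iv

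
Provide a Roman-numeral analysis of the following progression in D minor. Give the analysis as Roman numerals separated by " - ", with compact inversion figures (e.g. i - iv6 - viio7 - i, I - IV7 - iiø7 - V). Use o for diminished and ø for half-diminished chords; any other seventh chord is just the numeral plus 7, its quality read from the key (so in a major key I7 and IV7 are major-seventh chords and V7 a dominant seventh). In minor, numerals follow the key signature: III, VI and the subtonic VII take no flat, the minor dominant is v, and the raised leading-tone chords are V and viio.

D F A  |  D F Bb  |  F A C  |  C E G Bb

D-F-A: minor triad on D = scale degree 1 → i.
D-F-Bb: major triad on Bb = scale degree 6 → VI6.
F-A-C has root F, degree 3 in D minor, so III.
C-E-G-Bb: dominant seventh chord on C = scale degree 7 → VII7.

i - VI6 - III - VII7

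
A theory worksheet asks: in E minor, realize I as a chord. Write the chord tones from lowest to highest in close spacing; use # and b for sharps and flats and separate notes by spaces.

E G# B

Scale degree 1 in E minor is E; here the chord built on it is altered to a major triad. I is the major tonic (Picardy third), borrowed from the parallel major.
So the chord is E-G#-B, a major triad.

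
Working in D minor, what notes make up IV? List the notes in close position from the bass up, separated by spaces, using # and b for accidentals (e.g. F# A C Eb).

G B D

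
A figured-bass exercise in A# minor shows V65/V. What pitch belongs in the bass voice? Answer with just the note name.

The applied chord V65/V is rooted on B#: B#-D##-F##-A#.
The figure 65 means first inversion — the third is in the bass.

D##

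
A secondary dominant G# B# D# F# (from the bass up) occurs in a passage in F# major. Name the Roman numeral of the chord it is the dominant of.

The chord is a dominant seventh chord on G#.
A dominant resolves down a perfect fifth: G# → C#. In F# major, C# is scale degree 5, i.e. V.

V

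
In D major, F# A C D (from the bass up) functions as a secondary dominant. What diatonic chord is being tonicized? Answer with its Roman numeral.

The chord is a dominant seventh chord on D.
A dominant resolves down a perfect fifth: D → G. In D major, G is scale degree 4, i.e. IV.

IV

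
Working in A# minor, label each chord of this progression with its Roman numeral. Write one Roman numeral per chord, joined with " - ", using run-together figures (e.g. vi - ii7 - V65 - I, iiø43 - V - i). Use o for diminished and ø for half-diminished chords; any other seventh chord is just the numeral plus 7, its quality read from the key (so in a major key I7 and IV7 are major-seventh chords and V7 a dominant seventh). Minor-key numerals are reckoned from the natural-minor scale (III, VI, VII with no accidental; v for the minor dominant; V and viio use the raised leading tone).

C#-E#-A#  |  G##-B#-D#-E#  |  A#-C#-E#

C#-E#-A#: root A# is the tonic; minor triad there is i6.
G##-B#-D#-E#: dominant seventh chord on E# = scale degree 5 → V65.
A#-C#-E#: root A# is the tonic; minor triad there is i.

i6 - V65 - i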